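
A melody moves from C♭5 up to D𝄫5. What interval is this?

C to D spans two letter names (C-D): a second.
Cb5 to Dbb5 is 1 semitone, a half step short of the major second (2), so this is minor.

minor second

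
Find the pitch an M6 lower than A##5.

C##5

Counting six letter names down from A lands on C.
Moving 9 semitones down from A##5 (the size of a major sixth) reaches C##5.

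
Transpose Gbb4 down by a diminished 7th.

The seventh takes the letter from G down to A.
A diminished seventh spans 9 semitones, so from Gbb4 the target pitch is Ab3.

Ab3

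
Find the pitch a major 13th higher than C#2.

Six letters up from C (plus an octave) reaches A.
A major thirteenth spans 21 semitones, so from C#2 the target pitch is A#3.

A#3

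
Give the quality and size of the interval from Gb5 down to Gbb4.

A8

Descending from Gb5 to Gbb4 is the same interval as ascending Gbb4 to Gb5.
G to G is the same letter name, plus an octave — that makes it an octave of some quality.
The perfect octave is 12 semitones; here we have 13, one semitone wider: augmented.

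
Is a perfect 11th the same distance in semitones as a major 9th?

No

A perfect eleventh spans 17 semitones; a major ninth spans 14 semitones. They differ by 3.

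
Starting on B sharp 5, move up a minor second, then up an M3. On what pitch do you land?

E sharp 6

B#5 up a minor second → C#6 (1 semitone).
A major third up from C#6 is E#6.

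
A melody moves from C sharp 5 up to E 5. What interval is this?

C to E spans three letter names (C-D-E) — that makes it a third of some quality.
At 3 semitones, C#5→E5 falls one short of a major third: minor.

minor third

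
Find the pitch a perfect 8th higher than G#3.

The letter stays G (same as the start), shifted an octave up.
A perfect octave is 12 semitones; 12 semitones up from G#3 gives G#4.

G#4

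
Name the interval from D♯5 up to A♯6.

D to A spans five letter names (D-E-F-G-A), plus an octave: a twelfth.
The perfect twelfth spans 19 semitones, and D#5 to A#6 is exactly 19 semitones — so this is a perfect twelfth.
(Equivalently, a compound perfect fifth: a perfect fifth plus an octave.)

perfect twelfth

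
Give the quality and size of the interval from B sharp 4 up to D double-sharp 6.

major tenth

B to D spans three letter names (B-C-D), plus an octave — that makes it a tenth of some quality.
B#4 to D##6 is 16 semitones, matching the major tenth exactly, so the quality is major.
(Equivalently, a compound major third: a major third plus an octave.)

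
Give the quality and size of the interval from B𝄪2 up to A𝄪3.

B to A spans seven letter names (B-C-D-E-F-G-A): a seventh.
B##2 to A##3 is 10 semitones, a half step short of the major seventh (11), so this is minor.

minor 7th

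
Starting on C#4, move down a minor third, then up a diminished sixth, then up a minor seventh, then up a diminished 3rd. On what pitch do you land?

A minor third down from C#4 is A#3.
Up a diminished sixth from A#3: F4 (7 semitones up).
Up a minor seventh from F4: Eb5 (10 semitones up).
Eb5 up a diminished third → Gbb5 (2 semitones).

Gbb5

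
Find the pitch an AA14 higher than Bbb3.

A#5

The fourteenth's letter: B up seven letter names plus an octave → A.
A doubly augmented fourteenth is 25 semitones; 25 semitones up from Bbb3 gives A#5.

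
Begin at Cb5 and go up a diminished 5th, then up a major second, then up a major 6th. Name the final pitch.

Fb6

Up a diminished fifth from Cb5: Gbb5 (6 semitones up).
Gbb5 up a major second → Abb5 (2 semitones).
Abb5 up a major sixth → Fb6 (9 semitones).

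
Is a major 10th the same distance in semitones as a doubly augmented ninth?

Yes

Both span 16 semitones: a major tenth and a doubly augmented ninth are the same chromatic distance.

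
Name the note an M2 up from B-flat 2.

C 3

The second takes the letter from B up to C.
A major second spans 2 semitones, so from Bb2 the target pitch is C3.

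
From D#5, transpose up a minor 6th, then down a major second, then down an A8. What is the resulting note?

A minor sixth up from D#5 is B5.
A major second down from B5 is A5.
An augmented octave down from A5 is Ab4.

Ab4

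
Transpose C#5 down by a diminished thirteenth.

The thirteenth's letter: C down six letter names plus an octave → E.
A diminished thirteenth is 19 semitones; 19 semitones down from C#5 gives E##3.

E##3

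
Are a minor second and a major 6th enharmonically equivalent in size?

A minor second spans 1 semitone; a major sixth spans 9 semitones. They differ by 8.

No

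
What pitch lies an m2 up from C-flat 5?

The second takes the letter from C up to D.
A minor second is 1 semitone; 1 semitone up from Cb5 gives Dbb5.

D-double-flat 5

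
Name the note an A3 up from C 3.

The third takes the letter from C up to E.
An augmented third spans 5 semitones, so from C3 the target pitch is E#3.

E-sharp 3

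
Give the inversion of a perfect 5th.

P4

The rule of nine gives the new number: 9 − 5 = 4, so a fifth becomes a fourth.
Quality inverts too: perfect stays perfect. That makes the inversion a perfect fourth.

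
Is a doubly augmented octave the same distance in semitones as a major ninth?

A doubly augmented octave = 14 semitones = a major ninth; enharmonically equal.

Yes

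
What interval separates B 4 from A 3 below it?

M9

Descending from B4 to A3 is the same interval as ascending A3 to B4.
A to B spans two letter names (A-B), plus an octave: a ninth.
Counting semitones, A3→B4 is 14, which is the major ninth.
(Equivalently, a compound major second: a major second plus an octave.)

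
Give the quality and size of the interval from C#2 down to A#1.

minor third

Descending from C#2 to A#1 is the same interval as ascending A#1 to C#2.
A to C spans three letter names (A-B-C), so the interval is some kind of third.
A major third would be 4 semitones, but A#1 to C#2 is 3 — one semitone narrower, making it a minor third.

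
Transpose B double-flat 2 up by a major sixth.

G flat 3

The sixth takes the letter from B up to G.
A major sixth is 9 semitones; 9 semitones up from Bbb2 gives Gb3.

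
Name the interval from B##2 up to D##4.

minor tenth

B to D spans three letter names (B-C-D), plus an octave, so the interval is some kind of tenth.
A major tenth would be 16 semitones, but B##2 to D##4 is 15 — one semitone narrower, making it a minor tenth.
(Equivalently, a compound minor third: a minor third plus an octave.)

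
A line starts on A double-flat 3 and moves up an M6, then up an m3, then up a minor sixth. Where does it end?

Abb3 up a major sixth → Fb4 (9 semitones).
Up a minor third from Fb4: Abb4 (3 semitones up).
A minor sixth up from Abb4 is Fbb5.

F double-flat 5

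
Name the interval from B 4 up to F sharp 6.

B to F spans five letter names (B-C-D-E-F), plus an octave, so the interval is some kind of twelfth.
Counting semitones, B4→F#6 is 19, which is the perfect twelfth.
(Equivalently, a compound perfect fifth: a perfect fifth plus an octave.)

perfect twelfth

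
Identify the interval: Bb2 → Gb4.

B to G spans six letter names (B-C-D-E-F-G), plus an octave: a thirteenth.
At 20 semitones, Bb2→Gb4 falls one short of a major thirteenth: minor.
(Equivalently, a compound minor sixth: a minor sixth plus an octave.)

minor thirteenth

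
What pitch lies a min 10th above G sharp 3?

B 4

Counting three letter names plus an octave up from G lands on B.
Moving 15 semitones up from G#3 (the size of a minor tenth) reaches B4.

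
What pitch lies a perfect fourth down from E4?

The fourth takes the letter from E down to B.
Moving 5 semitones down from E4 (the size of a perfect fourth) reaches B3.

B3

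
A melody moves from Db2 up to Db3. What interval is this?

D to D is the same letter name, plus an octave — that makes it an octave of some quality.
Db2 to Db3 is 12 semitones, matching the perfect octave exactly, so the quality is perfect.

P8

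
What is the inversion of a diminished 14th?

First reduce the compound diminished fourteenth to its simple form, a diminished seventh.
Inverted interval numbers add to nine, so a seventh pairs with a second (7 + 2 = 9).
The quality also flips — diminished becomes augmented — giving an augmented second.

augmented 2nd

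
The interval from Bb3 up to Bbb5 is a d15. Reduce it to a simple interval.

d8

Take out an octave (7 from the number): 15 − 7 = 8.
That makes a diminished fifteenth a compound diminished octave — an octave plus a diminished octave.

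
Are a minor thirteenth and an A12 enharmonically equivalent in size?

A minor thirteenth = 20 semitones = an augmented twelfth; enharmonically equal.

Yes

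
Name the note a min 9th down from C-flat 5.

B-flat 3

Two letters down from C (plus an octave) reaches B.
Moving 13 semitones down from Cb5 (the size of a minor ninth) reaches Bb3.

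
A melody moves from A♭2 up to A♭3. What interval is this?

P8

A to A is the same letter name, plus an octave — that makes it an octave of some quality.
Ab2 to Ab3 is 12 semitones, matching the perfect octave exactly, so the quality is perfect.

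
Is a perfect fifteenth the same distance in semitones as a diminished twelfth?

No

A perfect fifteenth is 24 semitones but a diminished twelfth is 18 semitones — different sizes.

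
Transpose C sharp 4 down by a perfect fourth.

G sharp 3

Counting four letter names down from C lands on G.
Moving 5 semitones down from C#4 (the size of a perfect fourth) reaches G#3.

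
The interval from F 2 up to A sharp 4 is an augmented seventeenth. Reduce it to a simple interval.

Take out 2 octaves (14 from the number): 17 − 14 = 3.
Quality carries through unchanged, so the simple form is an augmented third.

A3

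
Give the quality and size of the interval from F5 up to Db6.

F to D spans six letter names (F-G-A-B-C-D) — that makes it a sixth of some quality.
At 8 semitones, F5→Db6 falls one short of a major sixth: minor.

minor 6th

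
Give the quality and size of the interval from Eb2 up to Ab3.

E to A spans four letter names (E-F-G-A), plus an octave, so the interval is some kind of eleventh.
Counting semitones, Eb2→Ab3 is 17, which is the perfect eleventh.
(Equivalently, a compound perfect fourth: a perfect fourth plus an octave.)

perfect eleventh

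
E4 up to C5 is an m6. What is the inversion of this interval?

major 3rd

The rule of nine gives the new number: 9 − 6 = 3, so a sixth becomes a third.
And minor becomes major under inversion, so we get a major third.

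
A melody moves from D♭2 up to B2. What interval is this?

D to B spans six letter names (D-E-F-G-A-B): a sixth.
A major sixth would be 9 semitones; Db2 to B2 is 10, one semitone wider, so the interval is augmented.

augmented sixth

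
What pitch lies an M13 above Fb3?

Db5

Six letters up from F (plus an octave) reaches D.
A major thirteenth spans 21 semitones, so from Fb3 the target pitch is Db5.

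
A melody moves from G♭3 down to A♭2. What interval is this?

minor 7th

Descending from Gb3 to Ab2 is the same interval as ascending Ab2 to Gb3.
A to G spans seven letter names (A-B-C-D-E-F-G) — that makes it a seventh of some quality.
A major seventh would be 11 semitones, but Ab2 to Gb3 is 10 — one semitone narrower, making it a minor seventh.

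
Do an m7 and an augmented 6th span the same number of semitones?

Yes

A minor seventh spans 10 semitones, and an augmented sixth also spans 10 semitones — they're enharmonic.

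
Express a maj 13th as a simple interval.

Each octave removed subtracts seven from the number: 13 − 7 = 6.
That makes a major thirteenth a compound major sixth — an octave plus a major sixth.

major 6th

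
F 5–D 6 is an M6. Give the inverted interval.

Inverted interval numbers add to nine, so a sixth pairs with a third (6 + 3 = 9).
And major becomes minor under inversion, so we get a minor third.

minor third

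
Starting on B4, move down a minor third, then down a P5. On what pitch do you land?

A minor third down from B4 is G#4.
G#4 down a perfect fifth → C#4 (7 semitones).

C#4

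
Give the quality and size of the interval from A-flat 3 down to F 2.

minor 10th

Descending from Ab3 to F2 is the same interval as ascending F2 to Ab3.
F to A spans three letter names (F-G-A), plus an octave: a tenth.
At 15 semitones, F2→Ab3 falls one short of a major tenth: minor.
(Equivalently, a compound minor third: a minor third plus an octave.)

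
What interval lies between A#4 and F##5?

A to F spans six letter names (A-B-C-D-E-F): a sixth.
Counting semitones, A#4→F##5 is 9, which is the major sixth.

major 6th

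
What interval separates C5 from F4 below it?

perfect 5th

Descending from C5 to F4 is the same interval as ascending F4 to C5.
F to C spans five letter names (F-G-A-B-C) — that makes it a fifth of some quality.
Counting semitones, F4→C5 is 7, which is the perfect fifth.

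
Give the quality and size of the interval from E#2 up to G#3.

minor tenth

E to G spans three letter names (E-F-G), plus an octave: a tenth.
At 15 semitones, E#2→G#3 falls one short of a major tenth: minor.
(Equivalently, a compound minor third: a minor third plus an octave.)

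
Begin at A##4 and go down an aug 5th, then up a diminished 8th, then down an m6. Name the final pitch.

Down an augmented fifth from A##4: D#4 (8 semitones down).
D#4 up a diminished octave → D5 (11 semitones).
D5 down a minor sixth → F#4 (8 semitones).

F#4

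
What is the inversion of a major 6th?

Inverted interval numbers add to nine, so a sixth pairs with a third (6 + 3 = 9).
Quality inverts too: major becomes minor. That makes the inversion a minor third.

minor third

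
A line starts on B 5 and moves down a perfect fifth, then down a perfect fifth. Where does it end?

A 4

A perfect fifth down from B5 is E5.
E5 down a perfect fifth → A4 (7 semitones).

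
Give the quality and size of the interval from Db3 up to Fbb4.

D to F spans three letter names (D-E-F), plus an octave: a tenth.
Db3 to Fbb4 spans 14 semitones — two semitones narrower than the major tenth (16) — giving a diminished tenth.
(Equivalently, a compound diminished third: a diminished third plus an octave.)

diminished tenth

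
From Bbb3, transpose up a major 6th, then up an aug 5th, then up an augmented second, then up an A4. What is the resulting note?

A major sixth up from Bbb3 is Gb4.
Up an augmented fifth from Gb4: D5 (8 semitones up).
D5 up an augmented second → E#5 (3 semitones).
Up an augmented fourth from E#5: A##5 (6 semitones up).

A##5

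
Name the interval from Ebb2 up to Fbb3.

minor ninth

E to F spans two letter names (E-F), plus an octave: a ninth.
Ebb2 to Fbb3 is 13 semitones, a half step short of the major ninth (14), so this is minor.
(Equivalently, a compound minor second: a minor second plus an octave.)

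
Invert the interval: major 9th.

m7

First reduce the compound major ninth to its simple form, a major second.
The rule of nine gives the new number: 9 − 2 = 7, so a second becomes a seventh.
Quality inverts too: major becomes minor. That makes the inversion a minor seventh.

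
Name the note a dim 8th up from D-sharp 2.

For an octave the letter name doesn't change: still D, an octave up.
A diminished octave is 11 semitones; 11 semitones up from D#2 gives D3.

D 3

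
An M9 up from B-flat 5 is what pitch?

Two letters up from B (plus an octave) reaches C.
A major ninth spans 14 semitones, so from Bb5 the target pitch is C7.

C 7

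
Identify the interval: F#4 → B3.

perfect 5th

Descending from F#4 to B3 is the same interval as ascending B3 to F#4.
B to F spans five letter names (B-C-D-E-F) — that makes it a fifth of some quality.
B3 to F#4 is 7 semitones, matching the perfect fifth exactly, so the quality is perfect.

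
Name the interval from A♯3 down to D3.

Descending from A#3 to D3 is the same interval as ascending D3 to A#3.
D to A spans five letter names (D-E-F-G-A): a fifth.
A perfect fifth would be 7 semitones; D3 to A#3 is 8, one semitone wider, so the interval is augmented.

augmented fifth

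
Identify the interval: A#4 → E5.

d5

A to E spans five letter names (A-B-C-D-E) — that makes it a fifth of some quality.
A#4 to E5 spans 6 semitones — one semitone narrower than the perfect fifth (7) — giving a diminished fifth.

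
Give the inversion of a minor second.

major seventh

Inverted interval numbers add to nine, so a second pairs with a seventh (2 + 7 = 9).
The quality also flips — minor becomes major — giving a major seventh.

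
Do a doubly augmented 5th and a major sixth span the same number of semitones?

A doubly augmented fifth = 9 semitones = a major sixth; enharmonically equal.

Yes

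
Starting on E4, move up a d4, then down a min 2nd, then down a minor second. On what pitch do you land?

F#4

Up a diminished fourth from E4: Ab4 (4 semitones up).
Ab4 down a minor second → G4 (1 semitone).
G4 down a minor second → F#4 (1 semitone).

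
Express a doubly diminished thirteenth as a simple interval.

Subtracting seven from the interval number removes an octave: 13 − 7 = 6.
That makes a doubly diminished thirteenth a compound doubly diminished sixth — an octave plus a doubly diminished sixth.

dd6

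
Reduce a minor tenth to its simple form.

minor 3rd

Each octave removed subtracts seven from the number: 10 − 7 = 3.
So a minor tenth is an octave plus a minor third. The quality is unchanged.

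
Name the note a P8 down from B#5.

For an octave the letter name doesn't change: still B, an octave down.
A perfect octave is 12 semitones; 12 semitones down from B#5 gives B#4.

B#4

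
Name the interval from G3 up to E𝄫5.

diminished thirteenth

G to E spans six letter names (G-A-B-C-D-E), plus an octave: a thirteenth.
The major thirteenth is 21 semitones; here we have 19, two semitones narrower: diminished.
(Equivalently, a compound diminished sixth: a diminished sixth plus an octave.)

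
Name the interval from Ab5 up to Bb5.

major 2nd

A to B spans two letter names (A-B), so the interval is some kind of second.
Ab5 to Bb5 is 2 semitones, matching the major second exactly, so the quality is major.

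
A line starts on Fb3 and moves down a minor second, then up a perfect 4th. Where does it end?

Ab3

Down a minor second from Fb3: Eb3 (1 semitone down).
Eb3 up a perfect fourth → Ab3 (5 semitones).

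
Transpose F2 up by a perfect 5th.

Counting five letter names up from F lands on C.
Moving 7 semitones up from F2 (the size of a perfect fifth) reaches C3.

C3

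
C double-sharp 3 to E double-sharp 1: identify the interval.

minor 13th

Descending from C##3 to E##1 is the same interval as ascending E##1 to C##3.
E to C spans six letter names (E-F-G-A-B-C), plus an octave — that makes it a thirteenth of some quality.
At 20 semitones, E##1→C##3 falls one short of a major thirteenth: minor.
(Equivalently, a compound minor sixth: a minor sixth plus an octave.)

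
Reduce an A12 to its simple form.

Take out an octave (7 from the number): 12 − 7 = 5.
Quality carries through unchanged, so the simple form is an augmented fifth.

augmented fifth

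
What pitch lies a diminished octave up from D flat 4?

For an octave the letter name doesn't change: still D, an octave up.
A diminished octave is 11 semitones; 11 semitones up from Db4 gives Dbb5.

D double-flat 5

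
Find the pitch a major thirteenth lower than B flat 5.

Counting six letter names plus an octave down from B lands on D.
A major thirteenth is 21 semitones; 21 semitones down from Bb5 gives Db4.

D flat 4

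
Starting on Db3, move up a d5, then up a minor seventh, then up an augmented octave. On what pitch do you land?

Up a diminished fifth from Db3: Abb3 (6 semitones up).
A minor seventh up from Abb3 is Gbb4.
An augmented octave up from Gbb4 is Gb5.

Gb5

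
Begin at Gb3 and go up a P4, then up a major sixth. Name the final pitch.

Ab4

Up a perfect fourth from Gb3: Cb4 (5 semitones up).
A major sixth up from Cb4 is Ab4.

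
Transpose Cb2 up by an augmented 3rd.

E2

The third takes the letter from C up to E.
Moving 5 semitones up from Cb2 (the size of an augmented third) reaches E2.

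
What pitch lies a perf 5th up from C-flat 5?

G-flat 5

The fifth takes the letter from C up to G.
A perfect fifth spans 7 semitones, so from Cb5 the target pitch is Gb5.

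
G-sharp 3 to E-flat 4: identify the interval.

G to E spans six letter names (G-A-B-C-D-E): a sixth.
G#3 to Eb4 spans 7 semitones — two semitones narrower than the major sixth (9) — giving a diminished sixth.

diminished sixth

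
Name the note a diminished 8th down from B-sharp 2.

B-double-sharp 1

An octave keeps the letter name B, an octave down from B.
Moving 11 semitones down from B#2 (the size of a diminished octave) reaches B##1.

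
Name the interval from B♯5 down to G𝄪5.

minor third

Descending from B#5 to G##5 is the same interval as ascending G##5 to B#5.
G to B spans three letter names (G-A-B) — that makes it a third of some quality.
A major third would be 4 semitones, but G##5 to B#5 is 3 — one semitone narrower, making it a minor third.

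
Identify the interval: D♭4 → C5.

D to C spans seven letter names (D-E-F-G-A-B-C), so the interval is some kind of seventh.
Db4 to C5 is 11 semitones, matching the major seventh exactly, so the quality is major.

major seventh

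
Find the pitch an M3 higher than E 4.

G sharp 4

The third takes the letter from E up to G.
Moving 4 semitones up from E4 (the size of a major third) reaches G#4.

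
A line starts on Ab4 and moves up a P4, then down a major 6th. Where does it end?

Fb4

Ab4 up a perfect fourth → Db5 (5 semitones).
Down a major sixth from Db5: Fb4 (9 semitones down).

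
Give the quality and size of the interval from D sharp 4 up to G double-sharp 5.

augmented eleventh

D to G spans four letter names (D-E-F-G), plus an octave, so the interval is some kind of eleventh.
D#4 to G##5 spans 18 semitones — one semitone wider than the perfect eleventh (17) — giving an augmented eleventh.
(Equivalently, a compound augmented fourth: an augmented fourth plus an octave.)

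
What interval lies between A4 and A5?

A to A is the same letter name, plus an octave: an octave.
Counting semitones, A4→A5 is 12, which is the perfect octave.

perfect 8th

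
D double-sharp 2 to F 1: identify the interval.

AA6

Descending from D##2 to F1 is the same interval as ascending F1 to D##2.
F to D spans six letter names (F-G-A-B-C-D): a sixth.
The major sixth is 9 semitones; here we have 11, two semitones wider: doubly augmented.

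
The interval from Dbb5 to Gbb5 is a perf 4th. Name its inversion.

Inverted interval numbers add to nine, so a fourth pairs with a fifth (4 + 5 = 9).
And perfect stays perfect under inversion, so we get a perfect fifth.

perfect fifth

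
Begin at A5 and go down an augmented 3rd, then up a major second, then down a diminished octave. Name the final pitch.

A5 down an augmented third → Fb5 (5 semitones).
A major second up from Fb5 is Gb5.
Down a diminished octave from Gb5: G4 (11 semitones down).

G4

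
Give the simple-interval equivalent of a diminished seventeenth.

Take out 2 octaves (14 from the number): 17 − 14 = 3.
That makes a diminished seventeenth a compound diminished third — 2 octaves plus a diminished third.

diminished 3rd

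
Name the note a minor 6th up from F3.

Db4

Counting six letter names up from F lands on D.
A minor sixth is 8 semitones; 8 semitones up from F3 gives Db4.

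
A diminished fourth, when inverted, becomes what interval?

Interval numbers invert to sum to nine: 4 + 5 = 9, so a fourth inverts to a fifth.
Quality inverts too: diminished becomes augmented. That makes the inversion an augmented fifth.

A5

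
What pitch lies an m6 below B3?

D#3

Counting six letter names down from B lands on D.
A minor sixth spans 8 semitones, so from B3 the target pitch is D#3.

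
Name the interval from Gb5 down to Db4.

Descending from Gb5 to Db4 is the same interval as ascending Db4 to Gb5.
D to G spans four letter names (D-E-F-G), plus an octave, so the interval is some kind of eleventh.
Counting semitones, Db4→Gb5 is 17, which is the perfect eleventh.
(Equivalently, a compound perfect fourth: a perfect fourth plus an octave.)

P11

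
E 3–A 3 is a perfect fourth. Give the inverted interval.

Inverted interval numbers add to nine, so a fourth pairs with a fifth (4 + 5 = 9).
The quality also flips — perfect stays perfect — giving a perfect fifth.

P5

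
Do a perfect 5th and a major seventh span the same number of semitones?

No

A perfect fifth spans 7 semitones; a major seventh spans 11 semitones. They differ by 4.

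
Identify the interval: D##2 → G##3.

perfect eleventh

D to G spans four letter names (D-E-F-G), plus an octave, so the interval is some kind of eleventh.
D##2 to G##3 is 17 semitones, matching the perfect eleventh exactly, so the quality is perfect.
(Equivalently, a compound perfect fourth: a perfect fourth plus an octave.)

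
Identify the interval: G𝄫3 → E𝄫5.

G to E spans six letter names (G-A-B-C-D-E), plus an octave: a thirteenth.
Gbb3 to Ebb5 is 21 semitones, matching the major thirteenth exactly, so the quality is major.
(Equivalently, a compound major sixth: a major sixth plus an octave.)

M13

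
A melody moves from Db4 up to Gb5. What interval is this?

D to G spans four letter names (D-E-F-G), plus an octave: an eleventh.
The perfect eleventh spans 17 semitones, and Db4 to Gb5 is exactly 17 semitones — so this is a perfect eleventh.
(Equivalently, a compound perfect fourth: a perfect fourth plus an octave.)

perfect eleventh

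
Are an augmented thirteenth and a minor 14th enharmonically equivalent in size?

An augmented thirteenth spans 22 semitones, and a minor fourteenth also spans 22 semitones — they're enharmonic.

Yes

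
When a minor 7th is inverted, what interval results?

major 2nd

The rule of nine gives the new number: 9 − 7 = 2, so a seventh becomes a second.
And minor becomes major under inversion, so we get a major second.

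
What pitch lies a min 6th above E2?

The sixth takes the letter from E up to C.
Moving 8 semitones up from E2 (the size of a minor sixth) reaches C3.

C3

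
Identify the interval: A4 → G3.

Descending from A4 to G3 is the same interval as ascending G3 to A4.
G to A spans two letter names (G-A), plus an octave, so the interval is some kind of ninth.
Counting semitones, G3→A4 is 14, which is the major ninth.
(Equivalently, a compound major second: a major second plus an octave.)

M9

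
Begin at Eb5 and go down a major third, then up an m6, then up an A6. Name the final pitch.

Eb5 down a major third → Cb5 (4 semitones).
Up a minor sixth from Cb5: Abb5 (8 semitones up).
An augmented sixth up from Abb5 is F6.

F6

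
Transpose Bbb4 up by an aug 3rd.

D5

The third takes the letter from B up to D.
Moving 5 semitones up from Bbb4 (the size of an augmented third) reaches D5.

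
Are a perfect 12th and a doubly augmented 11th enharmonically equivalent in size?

A perfect twelfth spans 19 semitones, and a doubly augmented eleventh also spans 19 semitones — they're enharmonic.

Yes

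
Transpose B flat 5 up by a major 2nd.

C 6

The second takes the letter from B up to C.
A major second spans 2 semitones, so from Bb5 the target pitch is C6.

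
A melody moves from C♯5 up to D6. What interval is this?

m9

C to D spans two letter names (C-D), plus an octave: a ninth.
C#5 to D6 is 13 semitones, a half step short of the major ninth (14), so this is minor.
(Equivalently, a compound minor second: a minor second plus an octave.)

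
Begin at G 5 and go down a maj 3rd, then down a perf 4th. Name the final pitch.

B flat 4

Down a major third from G5: Eb5 (4 semitones down).
Down a perfect fourth from Eb5: Bb4 (5 semitones down).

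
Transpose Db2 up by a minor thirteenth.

Six letters up from D (plus an octave) reaches B.
Moving 20 semitones up from Db2 (the size of a minor thirteenth) reaches Bbb3.

Bbb3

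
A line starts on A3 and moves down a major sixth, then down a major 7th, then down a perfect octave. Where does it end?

Db1

A major sixth down from A3 is C3.
C3 down a major seventh → Db2 (11 semitones).
Down a perfect octave from Db2: Db1 (12 semitones down).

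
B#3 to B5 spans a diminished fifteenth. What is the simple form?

Each octave removed subtracts seven from the number: 15 − 7 = 8.
So a diminished fifteenth is an octave plus a diminished octave. The quality is unchanged.

d8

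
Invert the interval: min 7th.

major second

Inverted interval numbers add to nine, so a seventh pairs with a second (7 + 2 = 9).
Quality inverts too: minor becomes major. That makes the inversion a major second.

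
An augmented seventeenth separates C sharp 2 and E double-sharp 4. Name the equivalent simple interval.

A3

Subtracting seven from the interval number removes an octave: 17 − 14 = 3.
So an augmented seventeenth is 2 octaves plus an augmented third. The quality is unchanged.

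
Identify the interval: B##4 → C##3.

major 14th

Descending from B##4 to C##3 is the same interval as ascending C##3 to B##4.
C to B spans seven letter names (C-D-E-F-G-A-B), plus an octave — that makes it a fourteenth of some quality.
Counting semitones, C##3→B##4 is 23, which is the major fourteenth.
(Equivalently, a compound major seventh: a major seventh plus an octave.)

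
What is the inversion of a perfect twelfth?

perfect 4th

First reduce the compound perfect twelfth to its simple form, a perfect fifth.
The rule of nine gives the new number: 9 − 5 = 4, so a fifth becomes a fourth.
The quality also flips — perfect stays perfect — giving a perfect fourth.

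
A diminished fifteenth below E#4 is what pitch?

E##2

For a fifteenth the letter name doesn't change: still E, two octaves down.
Moving 23 semitones down from E#4 (the size of a diminished fifteenth) reaches E##2.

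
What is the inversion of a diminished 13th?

First reduce the compound diminished thirteenth to its simple form, a diminished sixth.
Interval numbers invert to sum to nine: 6 + 3 = 9, so a sixth inverts to a third.
And diminished becomes augmented under inversion, so we get an augmented third.

A3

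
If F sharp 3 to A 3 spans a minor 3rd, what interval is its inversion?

M6

Interval numbers invert to sum to nine: 3 + 6 = 9, so a third inverts to a sixth.
And minor becomes major under inversion, so we get a major sixth.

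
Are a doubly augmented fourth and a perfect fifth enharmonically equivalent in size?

Yes

A doubly augmented fourth = 7 semitones = a perfect fifth; enharmonically equal.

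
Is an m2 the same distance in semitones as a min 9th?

1 semitone (minor second) vs 13 semitones (minor ninth): not equal.

No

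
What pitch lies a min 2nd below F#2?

Two letter names down from F: E.
Moving 1 semitone down from F#2 (the size of a minor second) reaches E#2.

E#2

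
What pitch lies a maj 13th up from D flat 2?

B flat 3

Counting six letter names plus an octave up from D lands on B.
A major thirteenth is 21 semitones; 21 semitones up from Db2 gives Bb3.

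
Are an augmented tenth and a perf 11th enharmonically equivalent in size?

An augmented tenth spans 17 semitones, and a perfect eleventh also spans 17 semitones — they're enharmonic.

Yes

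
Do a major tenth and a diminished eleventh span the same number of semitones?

A major tenth spans 16 semitones, and a diminished eleventh also spans 16 semitones — they're enharmonic.

Yes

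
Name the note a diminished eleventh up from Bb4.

Ebb6

Four letters up from B (plus an octave) reaches E.
Moving 16 semitones up from Bb4 (the size of a diminished eleventh) reaches Ebb6.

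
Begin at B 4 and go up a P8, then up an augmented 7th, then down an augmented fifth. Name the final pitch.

D sharp 6

A perfect octave up from B4 is B5.
Up an augmented seventh from B5: A##6 (12 semitones up).
An augmented fifth down from A##6 is D#6.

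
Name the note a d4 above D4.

Four letter names up from D: G.
Moving 4 semitones up from D4 (the size of a diminished fourth) reaches Gb4.

Gb4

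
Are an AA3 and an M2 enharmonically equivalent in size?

No

A doubly augmented third is 6 semitones but a major second is 2 semitones — different sizes.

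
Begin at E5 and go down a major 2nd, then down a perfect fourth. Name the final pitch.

A major second down from E5 is D5.
Down a perfect fourth from D5: A4 (5 semitones down).

A4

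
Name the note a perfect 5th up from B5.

Five letter names up from B: F.
A perfect fifth is 7 semitones; 7 semitones up from B5 gives F#6.

F#6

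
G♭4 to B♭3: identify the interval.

Descending from Gb4 to Bb3 is the same interval as ascending Bb3 to Gb4.
B to G spans six letter names (B-C-D-E-F-G): a sixth.
Bb3 to Gb4 is 8 semitones, a half step short of the major sixth (9), so this is minor.

minor sixth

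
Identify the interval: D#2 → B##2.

D to B spans six letter names (D-E-F-G-A-B): a sixth.
D#2 to B##2 spans 10 semitones — one semitone wider than the major sixth (9) — giving an augmented sixth.

augmented sixth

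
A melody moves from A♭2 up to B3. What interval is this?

A to B spans two letter names (A-B), plus an octave — that makes it a ninth of some quality.
Ab2 to B3 spans 15 semitones — one semitone wider than the major ninth (14) — giving an augmented ninth.
(Equivalently, a compound augmented second: an augmented second plus an octave.)

A9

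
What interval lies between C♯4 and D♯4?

major 2nd

C to D spans two letter names (C-D) — that makes it a second of some quality.
The major second spans 2 semitones, and C#4 to D#4 is exactly 2 semitones — so this is a major second.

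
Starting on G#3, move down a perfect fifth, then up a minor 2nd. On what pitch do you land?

D3

G#3 down a perfect fifth → C#3 (7 semitones).
A minor second up from C#3 is D3.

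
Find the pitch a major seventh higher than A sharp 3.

G double-sharp 4

Seven letter names up from A: G.
A major seventh spans 11 semitones, so from A#3 the target pitch is G##4.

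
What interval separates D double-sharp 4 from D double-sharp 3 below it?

perfect 8th

Descending from D##4 to D##3 is the same interval as ascending D##3 to D##4.
D to D is the same letter name, plus an octave: an octave.
D##3 to D##4 is 12 semitones, matching the perfect octave exactly, so the quality is perfect.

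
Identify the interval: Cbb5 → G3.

Descending from Cbb5 to G3 is the same interval as ascending G3 to Cbb5.
G to C spans four letter names (G-A-B-C), plus an octave: an eleventh.
The perfect eleventh is 17 semitones; here we have 15, two semitones narrower: doubly diminished.
(Equivalently, a compound doubly diminished fourth: a doubly diminished fourth plus an octave.)

doubly diminished 11th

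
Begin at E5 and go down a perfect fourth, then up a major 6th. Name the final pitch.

Down a perfect fourth from E5: B4 (5 semitones down).
B4 up a major sixth → G#5 (9 semitones).

G#5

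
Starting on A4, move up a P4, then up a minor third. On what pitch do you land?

F5

Up a perfect fourth from A4: D5 (5 semitones up).
A minor third up from D5 is F5.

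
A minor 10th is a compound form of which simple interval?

Subtracting seven from the interval number removes an octave: 10 − 7 = 3.
Quality carries through unchanged, so the simple form is a minor third.

minor third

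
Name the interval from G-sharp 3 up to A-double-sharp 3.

G to A spans two letter names (G-A), so the interval is some kind of second.
The major second is 2 semitones; here we have 3, one semitone wider: augmented.

augmented 2nd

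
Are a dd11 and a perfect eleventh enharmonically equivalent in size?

A doubly diminished eleventh is 15 semitones but a perfect eleventh is 17 semitones — different sizes.

No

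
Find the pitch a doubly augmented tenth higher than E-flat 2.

Counting three letter names plus an octave up from E lands on G.
A doubly augmented tenth spans 18 semitones, so from Eb2 the target pitch is G##3.

G-double-sharp 3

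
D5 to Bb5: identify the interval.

D to B spans six letter names (D-E-F-G-A-B) — that makes it a sixth of some quality.
At 8 semitones, D5→Bb5 falls one short of a major sixth: minor.

m6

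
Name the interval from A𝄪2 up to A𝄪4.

A to A is the same letter name, plus 2 octaves, so the interval is some kind of fifteenth.
Counting semitones, A##2→A##4 is 24, which is the perfect fifteenth.
(Equivalently, a compound perfect octave: a perfect octave plus an octave.)

perfect fifteenth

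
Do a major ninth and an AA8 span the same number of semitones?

Yes

A major ninth = 14 semitones = a doubly augmented octave; enharmonically equal.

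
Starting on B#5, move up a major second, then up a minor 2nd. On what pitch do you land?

D#6

Up a major second from B#5: C##6 (2 semitones up).
A minor second up from C##6 is D#6.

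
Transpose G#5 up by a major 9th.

Two letters up from G (plus an octave) reaches A.
A major ninth is 14 semitones; 14 semitones up from G#5 gives A#6.

A#6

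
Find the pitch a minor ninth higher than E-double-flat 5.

F-double-flat 6

Counting two letter names plus an octave up from E lands on F.
Moving 13 semitones up from Ebb5 (the size of a minor ninth) reaches Fbb6.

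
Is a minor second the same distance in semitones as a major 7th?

A minor second spans 1 semitone; a major seventh spans 11 semitones. They differ by 10.

No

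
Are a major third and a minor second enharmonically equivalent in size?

No

A major third spans 4 semitones; a minor second spans 1 semitone. They differ by 3.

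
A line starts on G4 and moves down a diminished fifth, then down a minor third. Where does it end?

Down a diminished fifth from G4: C#4 (6 semitones down).
A minor third down from C#4 is A#3.

A#3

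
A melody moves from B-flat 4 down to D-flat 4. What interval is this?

Descending from Bb4 to Db4 is the same interval as ascending Db4 to Bb4.
D to B spans six letter names (D-E-F-G-A-B): a sixth.
Db4 to Bb4 is 9 semitones, matching the major sixth exactly, so the quality is major.

M6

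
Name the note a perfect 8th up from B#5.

B#6

The letter stays B (same as the start), shifted an octave up.
Moving 12 semitones up from B#5 (the size of a perfect octave) reaches B#6.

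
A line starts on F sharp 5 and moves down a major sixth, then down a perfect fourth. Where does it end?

F#5 down a major sixth → A4 (9 semitones).
A perfect fourth down from A4 is E4.

E 4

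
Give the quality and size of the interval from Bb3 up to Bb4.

B to B is the same letter name, plus an octave — that makes it an octave of some quality.
Counting semitones, Bb3→Bb4 is 12, which is the perfect octave.

P8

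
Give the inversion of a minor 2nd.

Interval numbers invert to sum to nine: 2 + 7 = 9, so a second inverts to a seventh.
And minor becomes major under inversion, so we get a major seventh.

major seventh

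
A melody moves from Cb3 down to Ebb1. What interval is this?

major thirteenth

Descending from Cb3 to Ebb1 is the same interval as ascending Ebb1 to Cb3.
E to C spans six letter names (E-F-G-A-B-C), plus an octave: a thirteenth.
The major thirteenth spans 21 semitones, and Ebb1 to Cb3 is exactly 21 semitones — so this is a major thirteenth.
(Equivalently, a compound major sixth: a major sixth plus an octave.)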